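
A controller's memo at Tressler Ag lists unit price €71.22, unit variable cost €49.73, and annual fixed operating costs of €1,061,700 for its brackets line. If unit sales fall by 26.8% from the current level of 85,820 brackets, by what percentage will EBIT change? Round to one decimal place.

Total contribution margin = 85,820 × €21.49 = €1,844,271.80.
Operating income = contribution − fixed costs = €1,844,271.80 − €1,061,700 = €782,571.80.
DOL = contribution ÷ EBIT = €1,844,271.80 ÷ €782,571.80 = 2.3567.
Operating income changes by 2.3567 × -26.8% = -63.2%.

-63.2%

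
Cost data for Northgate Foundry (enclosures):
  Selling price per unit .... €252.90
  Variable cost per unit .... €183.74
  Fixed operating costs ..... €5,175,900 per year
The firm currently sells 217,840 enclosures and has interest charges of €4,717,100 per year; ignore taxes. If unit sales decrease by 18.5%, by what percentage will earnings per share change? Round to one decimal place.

At 217,840 units, contribution = 217,840 × €69.16 = €15,065,814.40.
EBIT = €15,065,814.40 − €5,175,900 = €9,889,914.40.
After interest of €4,717,100.00, pre-tax earnings = €5,172,814.40.
Degree of combined leverage = contribution ÷ (EBIT − I) = €15,065,814.40 ÷ €5,172,814.40 = 2.9125.
%ΔEPS = DCL × %ΔSales = 2.9125 × -18.5% = -53.9%.

-53.9%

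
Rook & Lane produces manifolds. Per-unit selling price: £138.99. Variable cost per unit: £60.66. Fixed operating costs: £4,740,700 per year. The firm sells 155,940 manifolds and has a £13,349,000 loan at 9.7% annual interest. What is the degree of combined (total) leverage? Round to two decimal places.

1.98

At 155,940 units, contribution = 155,940 × £78.33 = £12,214,780.20.
Operating income = contribution − fixed costs = £12,214,780.20 − £4,740,700 = £7,474,080.20. Interest = £1,294,853.00, so EBIT − I = £6,179,227.20.
Degree of total leverage = total CM / (EBIT − interest) = £12,214,780.20 / £6,179,227.20 = 1.9767.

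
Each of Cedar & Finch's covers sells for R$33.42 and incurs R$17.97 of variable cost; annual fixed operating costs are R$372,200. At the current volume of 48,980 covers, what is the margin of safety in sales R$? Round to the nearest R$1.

R$831,803

Each unit contributes R$33.42 − R$17.97 = R$15.45. Break-even units = R$372,200 ÷ R$15.45 = 24,090.61; break-even revenue = 24,090.61 × R$33.42 = R$805,108.35.
Current sales = 48,980 × R$33.42 = R$1,636,911.60.
Margin of safety = R$1,636,911.60 − R$805,108.35 = R$831,803.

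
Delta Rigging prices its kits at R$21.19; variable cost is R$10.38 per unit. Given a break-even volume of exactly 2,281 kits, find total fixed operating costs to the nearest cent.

Unit CM = price − variable cost = R$21.19 − R$10.38 = R$10.81.
Fixed costs = break-even units × CM = 2,281 × R$10.81 = R$24,657.61.

R$24,657.61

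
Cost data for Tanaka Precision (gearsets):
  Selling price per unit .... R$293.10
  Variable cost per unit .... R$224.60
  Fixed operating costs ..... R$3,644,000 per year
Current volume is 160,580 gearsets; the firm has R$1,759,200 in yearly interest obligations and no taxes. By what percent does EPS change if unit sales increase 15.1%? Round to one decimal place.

+29.7%

Contribution at this volume is 160,580 × R$68.50 = R$10,999,730.00.
Operating income = contribution − fixed costs = R$10,999,730.00 − R$3,644,000 = R$7,355,730.00.
Interest = R$1,759,200.00, so EBIT − I = R$5,596,530.00.
Degree of combined leverage = contribution ÷ (EBIT − I) = R$10,999,730.00 ÷ R$5,596,530.00 = 1.9655.
EPS therefore changes by 1.9655 × (+15.1%) = +29.7%.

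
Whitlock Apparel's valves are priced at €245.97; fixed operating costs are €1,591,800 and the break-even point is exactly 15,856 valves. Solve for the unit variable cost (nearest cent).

At break-even, FC = Q × (P − VC), so P − VC = €1,591,800 ÷ 15,856 = €100.3910.
Hence VC = price − CM = €245.97 − €100.3910 = €145.58.

€145.58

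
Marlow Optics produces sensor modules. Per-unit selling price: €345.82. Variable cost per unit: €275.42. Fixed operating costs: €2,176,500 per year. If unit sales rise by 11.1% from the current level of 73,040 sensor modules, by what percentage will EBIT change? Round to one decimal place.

+19.2%

At 73,040 units, contribution = 73,040 × €70.40 = €5,142,016.00.
EBIT = €5,142,016.00 − €2,176,500 = €2,965,516.00.
So DOL = total CM / EBIT = €5,142,016.00 / €2,965,516.00 = 1.7339.
%ΔEBIT = DOL × %ΔSales = 1.7339 × +11.1% = +19.2%.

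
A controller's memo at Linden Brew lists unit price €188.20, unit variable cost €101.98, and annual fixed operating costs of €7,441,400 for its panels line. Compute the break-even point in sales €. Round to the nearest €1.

CM per unit = €188.20 − €101.98 = €86.22; CM ratio = €86.22 / €188.20 = 0.4581.
Break-even revenue = fixed costs × price ÷ CM = €7,441,400 × €188.20 ÷ €86.22 = €16,243,000.

€16,243,000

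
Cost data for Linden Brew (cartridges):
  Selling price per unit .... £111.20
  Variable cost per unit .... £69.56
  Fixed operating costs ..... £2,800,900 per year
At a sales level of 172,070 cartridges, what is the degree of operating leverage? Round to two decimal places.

1.64

Total contribution margin = 172,070 × £41.64 = £7,164,994.80.
Subtracting fixed costs: EBIT = £7,164,994.80 − £2,800,900 = £4,364,094.80.
Degree of operating leverage = £7,164,994.80 / £4,364,094.80 = 1.6418.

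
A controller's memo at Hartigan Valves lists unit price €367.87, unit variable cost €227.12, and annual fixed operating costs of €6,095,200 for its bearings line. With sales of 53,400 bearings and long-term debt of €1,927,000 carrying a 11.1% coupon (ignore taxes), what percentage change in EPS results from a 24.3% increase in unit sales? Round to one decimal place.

Contribution at this volume is 53,400 × €140.75 = €7,516,050.00.
EBIT = €7,516,050.00 − €6,095,200 = €1,420,850.00.
After interest of €213,897.00, pre-tax earnings = €1,206,953.00.
Degree of combined leverage = contribution ÷ (EBIT − I) = €7,516,050.00 ÷ €1,206,953.00 = 6.2273.
EPS therefore changes by 6.2273 × (+24.3%) = +151.3%.

+151.3%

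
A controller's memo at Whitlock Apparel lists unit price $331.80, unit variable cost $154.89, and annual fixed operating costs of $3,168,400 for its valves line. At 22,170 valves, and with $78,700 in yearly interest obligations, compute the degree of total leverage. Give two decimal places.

5.81

Contribution at this volume is 22,170 × $176.91 = $3,922,094.70.
Subtracting fixed costs: EBIT = $3,922,094.70 − $3,168,400 = $753,694.70. Interest = $78,700.00.
DOL = $3,922,094.70 ÷ $753,694.70 = 5.2038; DFL = $753,694.70 ÷ $674,994.70 = 1.1166.
DCL = DOL × DFL = 5.2038 × 1.1166 = 5.8106.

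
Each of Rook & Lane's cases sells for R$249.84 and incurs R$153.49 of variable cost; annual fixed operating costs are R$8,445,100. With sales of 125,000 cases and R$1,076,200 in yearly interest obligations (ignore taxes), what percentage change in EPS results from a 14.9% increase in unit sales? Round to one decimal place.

Contribution at this volume is 125,000 × R$96.35 = R$12,043,750.00.
EBIT = R$12,043,750.00 − R$8,445,100 = R$3,598,650.00.
Interest = R$1,076,200.00, so EBIT − I = R$2,522,450.00.
Degree of combined leverage = contribution ÷ (EBIT − I) = R$12,043,750.00 ÷ R$2,522,450.00 = 4.7746.
%ΔEPS = DCL × %ΔSales = 4.7746 × +14.9% = +71.1%.

+71.1%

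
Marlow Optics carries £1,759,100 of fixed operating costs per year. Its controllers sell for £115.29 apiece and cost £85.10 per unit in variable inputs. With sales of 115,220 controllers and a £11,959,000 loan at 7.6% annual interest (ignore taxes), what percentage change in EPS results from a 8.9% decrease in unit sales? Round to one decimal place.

-38.2%

Total contribution margin = 115,220 × £30.19 = £3,478,491.80.
Operating income = contribution − fixed costs = £3,478,491.80 − £1,759,100 = £1,719,391.80.
After interest of £908,884.00, pre-tax earnings = £810,507.80.
Degree of combined leverage = contribution ÷ (EBIT − I) = £3,478,491.80 ÷ £810,507.80 = 4.2917.
%ΔEPS = DCL × %ΔSales = 4.2917 × -8.9% = -38.2%.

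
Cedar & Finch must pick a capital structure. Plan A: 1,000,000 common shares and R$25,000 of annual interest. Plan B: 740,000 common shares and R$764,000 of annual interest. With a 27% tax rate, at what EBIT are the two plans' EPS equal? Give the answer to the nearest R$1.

R$2,867,308

Set EPS_A = EPS_B: (EBIT − R$25,000)(1 − 0.27) ÷ 1,000,000 = (EBIT − R$764,000)(1 − 0.27) ÷ 740,000.
The (1 − t) factor cancels: (EBIT − 25,000) × 740,000 = (EBIT − 764,000) × 1,000,000.
EBIT × (1,000,000 − 740,000) = 764,000 × 1,000,000 − 25,000 × 740,000 = 745,500,000,000, so EBIT = 745,500,000,000 ÷ 260,000 = 2,867,307.69.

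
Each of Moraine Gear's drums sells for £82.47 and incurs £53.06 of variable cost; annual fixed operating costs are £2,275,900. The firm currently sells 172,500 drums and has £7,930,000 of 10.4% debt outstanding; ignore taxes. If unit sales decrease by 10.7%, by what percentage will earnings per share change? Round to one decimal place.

Contribution at this volume is 172,500 × £29.41 = £5,073,225.00.
Subtracting fixed costs: EBIT = £5,073,225.00 − £2,275,900 = £2,797,325.00.
Interest = £824,720.00, so EBIT − I = £1,972,605.00.
Degree of combined leverage = contribution ÷ (EBIT − I) = £5,073,225.00 ÷ £1,972,605.00 = 2.5718.
%ΔEPS = DCL × %ΔSales = 2.5718 × -10.7% = -27.5%.

-27.5%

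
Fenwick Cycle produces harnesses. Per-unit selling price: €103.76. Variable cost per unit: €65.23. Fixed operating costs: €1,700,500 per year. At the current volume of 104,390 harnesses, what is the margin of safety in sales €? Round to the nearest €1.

€6,252,117

Contribution margin per unit = €103.76 − €65.23 = €38.53. Break-even units = €1,700,500 ÷ €38.53 = 44,134.44; break-even revenue = 44,134.44 × €103.76 = €4,579,389.57.
Current sales = 104,390 × €103.76 = €10,831,506.40.
Margin of safety = €10,831,506.40 − €4,579,389.57 = €6,252,117.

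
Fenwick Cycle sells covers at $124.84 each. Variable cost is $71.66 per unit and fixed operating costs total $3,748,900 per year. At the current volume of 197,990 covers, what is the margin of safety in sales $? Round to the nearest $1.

Contribution margin per unit = $124.84 − $71.66 = $53.18. Break-even units = $3,748,900 ÷ $53.18 = 70,494.55; break-even revenue = 70,494.55 × $124.84 = $8,800,539.23.
Actual sales revenue = 197,990 × $124.84 = $24,717,071.60.
Margin of safety = $24,717,071.60 − $8,800,539.23 = $15,916,532.

$15,916,532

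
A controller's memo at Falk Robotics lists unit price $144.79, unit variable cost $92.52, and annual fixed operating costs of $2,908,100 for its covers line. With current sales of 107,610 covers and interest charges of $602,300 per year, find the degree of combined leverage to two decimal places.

At 107,610 units, contribution = 107,610 × $52.27 = $5,624,774.70.
Subtracting fixed costs: EBIT = $5,624,774.70 − $2,908,100 = $2,716,674.70. Interest = $602,300.00.
DOL = $5,624,774.70 ÷ $2,716,674.70 = 2.0705; DFL = $2,716,674.70 ÷ $2,114,374.70 = 1.2849.
DCL = DOL × DFL = 2.0705 × 1.2849 = 2.6604.

2.66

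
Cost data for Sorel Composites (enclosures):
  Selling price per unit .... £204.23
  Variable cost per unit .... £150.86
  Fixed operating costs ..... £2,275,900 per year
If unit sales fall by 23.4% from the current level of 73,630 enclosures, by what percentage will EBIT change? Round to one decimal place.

-55.6%

Total contribution margin = 73,630 × £53.37 = £3,929,633.10.
EBIT = £3,929,633.10 − £2,275,900 = £1,653,733.10.
DOL = contribution ÷ EBIT = £3,929,633.10 ÷ £1,653,733.10 = 2.3762.
%ΔEBIT = DOL × %ΔSales = 2.3762 × -23.4% = -55.6%.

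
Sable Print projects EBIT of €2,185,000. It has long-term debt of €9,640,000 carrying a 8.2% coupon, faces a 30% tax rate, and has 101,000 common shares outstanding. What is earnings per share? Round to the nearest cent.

Pre-tax income = €2,185,000 − €790,480.00 = €1,394,520.00.
After tax at 30%: net income = €1,394,520.00 × 0.70 = €976,164.00.
EPS = €976,164.00 ÷ 101,000 = €9.66.

€9.66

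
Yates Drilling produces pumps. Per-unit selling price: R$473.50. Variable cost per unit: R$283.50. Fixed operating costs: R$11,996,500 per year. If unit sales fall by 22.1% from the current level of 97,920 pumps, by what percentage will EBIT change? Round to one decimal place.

-62.2%

Total contribution margin = 97,920 × R$190.00 = R$18,604,800.00.
EBIT = R$18,604,800.00 − R$11,996,500 = R$6,608,300.00.
So DOL = total CM / EBIT = R$18,604,800.00 / R$6,608,300.00 = 2.8154.
So EBIT moves 2.8154 × (-22.1%) = -62.2%.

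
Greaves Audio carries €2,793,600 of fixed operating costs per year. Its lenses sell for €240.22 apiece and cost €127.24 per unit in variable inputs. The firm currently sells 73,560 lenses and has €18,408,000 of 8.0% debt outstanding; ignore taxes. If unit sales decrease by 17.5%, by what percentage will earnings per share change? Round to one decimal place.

Total contribution margin = 73,560 × €112.98 = €8,310,808.80.
EBIT = €8,310,808.80 − €2,793,600 = €5,517,208.80.
After interest of €1,472,640.00, pre-tax earnings = €4,044,568.80.
Degree of combined leverage = contribution ÷ (EBIT − I) = €8,310,808.80 ÷ €4,044,568.80 = 2.0548.
EPS therefore changes by 2.0548 × (-17.5%) = -36.0%.

-36.0%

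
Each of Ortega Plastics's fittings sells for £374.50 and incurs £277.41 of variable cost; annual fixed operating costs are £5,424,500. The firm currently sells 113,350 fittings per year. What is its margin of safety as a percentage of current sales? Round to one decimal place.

Unit CM = price − variable cost = £374.50 − £277.41 = £97.09. Break-even units = £5,424,500 ÷ £97.09 = 55,870.84; break-even revenue = 55,870.84 × £374.50 = £20,923,630.14.
Actual sales revenue = 113,350 × £374.50 = £42,449,575.00.
Margin of safety = (£42,449,575.00 − £20,923,630.14) ÷ £42,449,575.00 = 50.7%.

50.7%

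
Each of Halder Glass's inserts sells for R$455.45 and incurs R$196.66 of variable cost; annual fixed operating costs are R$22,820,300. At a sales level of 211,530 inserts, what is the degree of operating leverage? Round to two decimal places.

Contribution at this volume is 211,530 × R$258.79 = R$54,741,848.70.
Subtracting fixed costs: EBIT = R$54,741,848.70 − R$22,820,300 = R$31,921,548.70.
So DOL = total CM / EBIT = R$54,741,848.70 / R$31,921,548.70 = 1.7149.

1.71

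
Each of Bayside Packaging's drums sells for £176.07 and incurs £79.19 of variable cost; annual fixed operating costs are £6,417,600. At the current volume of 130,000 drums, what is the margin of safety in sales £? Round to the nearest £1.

Contribution margin per unit = £176.07 − £79.19 = £96.88. Break-even units = £6,417,600 ÷ £96.88 = 66,242.77; break-even revenue = 66,242.77 × £176.07 = £11,663,365.32.
Actual sales revenue = 130,000 × £176.07 = £22,889,100.00.
Margin of safety = £22,889,100.00 − £11,663,365.32 = £11,225,735.

£11,225,735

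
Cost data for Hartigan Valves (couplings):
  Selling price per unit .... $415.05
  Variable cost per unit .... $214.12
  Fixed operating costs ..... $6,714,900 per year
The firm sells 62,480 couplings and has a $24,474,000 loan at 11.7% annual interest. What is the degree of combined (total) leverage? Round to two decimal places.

Contribution at this volume is 62,480 × $200.93 = $12,554,106.40.
Subtracting fixed costs: EBIT = $12,554,106.40 − $6,714,900 = $5,839,206.40. Interest = $2,863,458.00.
DOL = $12,554,106.40 ÷ $5,839,206.40 = 2.1500; DFL = $5,839,206.40 ÷ $2,975,748.40 = 1.9623.
Combined leverage = 2.1500 × 1.9623 = 4.2189.

4.22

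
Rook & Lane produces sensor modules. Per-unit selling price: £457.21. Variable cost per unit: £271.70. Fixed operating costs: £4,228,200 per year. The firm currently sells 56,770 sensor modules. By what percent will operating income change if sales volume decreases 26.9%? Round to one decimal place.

-44.9%

Total contribution margin = 56,770 × £185.51 = £10,531,402.70.
Operating income = contribution − fixed costs = £10,531,402.70 − £4,228,200 = £6,303,202.70.
Degree of operating leverage = £10,531,402.70 / £6,303,202.70 = 1.6708.
Operating income changes by 1.6708 × -26.9% = -44.9%.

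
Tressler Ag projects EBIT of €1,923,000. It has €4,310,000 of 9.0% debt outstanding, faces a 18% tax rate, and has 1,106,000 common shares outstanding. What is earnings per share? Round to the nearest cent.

€1.14

Interest = €387,900.00, so EBT = €1,923,000 − €387,900.00 = €1,535,100.00.
Net income = €1,535,100.00 × (1 − 0.18) = €1,258,782.00.
Per share: €1,258,782.00 / 1,106,000 shares = €1.14.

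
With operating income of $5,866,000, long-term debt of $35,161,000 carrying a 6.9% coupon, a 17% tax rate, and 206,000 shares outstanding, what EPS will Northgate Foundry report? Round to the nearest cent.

$13.86

Interest = $2,426,109.00, so EBT = $5,866,000 − $2,426,109.00 = $3,439,891.00.
After tax at 17%: net income = $3,439,891.00 × 0.83 = $2,855,109.53.
Per share: $2,855,109.53 / 206,000 shares = $13.86.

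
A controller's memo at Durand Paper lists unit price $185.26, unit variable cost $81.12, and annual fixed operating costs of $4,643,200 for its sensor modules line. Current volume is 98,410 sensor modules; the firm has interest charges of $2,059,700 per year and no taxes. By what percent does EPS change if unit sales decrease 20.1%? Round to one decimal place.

-58.1%

Total contribution margin = 98,410 × $104.14 = $10,248,417.40.
Operating income = contribution − fixed costs = $10,248,417.40 − $4,643,200 = $5,605,217.40.
Interest = $2,059,700.00, so EBIT − I = $3,545,517.40.
DCL = total CM / (EBIT − I) = $10,248,417.40 / $3,545,517.40 = 2.8905.
EPS therefore changes by 2.8905 × (-20.1%) = -58.1%.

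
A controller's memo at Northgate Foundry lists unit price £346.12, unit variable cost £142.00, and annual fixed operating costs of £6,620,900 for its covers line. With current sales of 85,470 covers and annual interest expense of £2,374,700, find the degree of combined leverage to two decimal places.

At 85,470 units, contribution = 85,470 × £204.12 = £17,446,136.40.
EBIT = £17,446,136.40 − £6,620,900 = £10,825,236.40. Interest = £2,374,700.00.
DOL = £17,446,136.40 ÷ £10,825,236.40 = 1.6116; DFL = £10,825,236.40 ÷ £8,450,536.40 = 1.2810.
Combined leverage = 1.6116 × 1.2810 = 2.0645.

2.06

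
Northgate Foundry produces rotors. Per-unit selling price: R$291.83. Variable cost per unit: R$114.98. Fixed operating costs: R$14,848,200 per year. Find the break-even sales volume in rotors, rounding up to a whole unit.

Unit CM = price − variable cost = R$291.83 − R$114.98 = R$176.85.
Units to break even: R$14,848,200 ÷ R$176.85 = 83,959.29, rounded up to 83,960.

83,960 rotors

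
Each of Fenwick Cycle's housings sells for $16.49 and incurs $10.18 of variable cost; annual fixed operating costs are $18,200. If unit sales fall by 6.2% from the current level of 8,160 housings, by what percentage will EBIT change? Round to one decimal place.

Contribution at this volume is 8,160 × $6.31 = $51,489.60.
Subtracting fixed costs: EBIT = $51,489.60 − $18,200 = $33,289.60.
DOL = contribution ÷ EBIT = $51,489.60 ÷ $33,289.60 = 1.5467.
So EBIT moves 1.5467 × (-6.2%) = -9.6%.

-9.6%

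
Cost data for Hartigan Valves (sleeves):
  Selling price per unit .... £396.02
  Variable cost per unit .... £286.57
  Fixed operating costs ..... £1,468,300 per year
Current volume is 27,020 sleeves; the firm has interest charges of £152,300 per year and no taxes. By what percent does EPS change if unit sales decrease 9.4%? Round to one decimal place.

Contribution at this volume is 27,020 × £109.45 = £2,957,339.00.
Subtracting fixed costs: EBIT = £2,957,339.00 − £1,468,300 = £1,489,039.00.
Interest = £152,300.00, so EBIT − I = £1,336,739.00.
DCL = total CM / (EBIT − I) = £2,957,339.00 / £1,336,739.00 = 2.2124.
%ΔEPS = DCL × %ΔSales = 2.2124 × -9.4% = -20.8%.

-20.8%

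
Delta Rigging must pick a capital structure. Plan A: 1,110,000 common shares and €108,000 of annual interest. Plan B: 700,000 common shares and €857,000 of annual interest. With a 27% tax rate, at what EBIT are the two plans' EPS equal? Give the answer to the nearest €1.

Set EPS_A = EPS_B: (EBIT − €108,000)(1 − 0.27) ÷ 1,110,000 = (EBIT − €857,000)(1 − 0.27) ÷ 700,000.
Cancelling (1 − t) and cross-multiplying: 700,000·(EBIT − 108,000) = 1,110,000·(EBIT − 857,000).
EBIT × (1,110,000 − 700,000) = 857,000 × 1,110,000 − 108,000 × 700,000 = 875,670,000,000, so EBIT = 875,670,000,000 ÷ 410,000 = 2,135,780.49.

€2,135,780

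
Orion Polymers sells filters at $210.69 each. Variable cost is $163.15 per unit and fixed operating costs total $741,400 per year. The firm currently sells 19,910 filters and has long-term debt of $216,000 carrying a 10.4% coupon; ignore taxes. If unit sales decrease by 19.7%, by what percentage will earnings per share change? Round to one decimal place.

-102.1%

Contribution at this volume is 19,910 × $47.54 = $946,521.40.
Operating income = contribution − fixed costs = $946,521.40 − $741,400 = $205,121.40.
Interest = $22,464.00, so EBIT − I = $182,657.40.
Degree of combined leverage = contribution ÷ (EBIT − I) = $946,521.40 ÷ $182,657.40 = 5.1819.
EPS therefore changes by 5.1819 × (-19.7%) = -102.1%.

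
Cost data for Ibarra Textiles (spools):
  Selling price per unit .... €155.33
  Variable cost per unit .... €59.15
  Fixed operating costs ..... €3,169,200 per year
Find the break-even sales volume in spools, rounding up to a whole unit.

Contribution margin per unit = €155.33 − €59.15 = €96.18.
Break-even Q = €3,169,200 / €96.18 = 32,950.72 → 32,951 spools.

32,951 spools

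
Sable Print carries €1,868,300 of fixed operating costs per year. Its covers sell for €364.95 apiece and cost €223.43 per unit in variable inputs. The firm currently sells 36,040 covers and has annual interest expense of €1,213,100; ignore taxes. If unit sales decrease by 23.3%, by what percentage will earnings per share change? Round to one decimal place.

-58.9%

Total contribution margin = 36,040 × €141.52 = €5,100,380.80.
Subtracting fixed costs: EBIT = €5,100,380.80 − €1,868,300 = €3,232,080.80.
Interest = €1,213,100.00, so EBIT − I = €2,018,980.80.
Degree of combined leverage = contribution ÷ (EBIT − I) = €5,100,380.80 ÷ €2,018,980.80 = 2.5262.
EPS therefore changes by 2.5262 × (-23.3%) = -58.9%.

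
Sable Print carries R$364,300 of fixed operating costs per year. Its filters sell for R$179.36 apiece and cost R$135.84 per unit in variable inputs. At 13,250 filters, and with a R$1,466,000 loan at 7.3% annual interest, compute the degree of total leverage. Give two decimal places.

5.48

Contribution at this volume is 13,250 × R$43.52 = R$576,640.00.
EBIT = R$576,640.00 − R$364,300 = R$212,340.00. Interest = R$107,018.00, so EBIT − I = R$105,322.00.
Degree of total leverage = total CM / (EBIT − interest) = R$576,640.00 / R$105,322.00 = 5.4750.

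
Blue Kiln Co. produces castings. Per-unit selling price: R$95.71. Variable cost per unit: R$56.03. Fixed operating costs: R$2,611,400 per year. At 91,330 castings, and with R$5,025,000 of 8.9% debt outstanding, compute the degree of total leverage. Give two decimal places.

6.41

At 91,330 units, contribution = 91,330 × R$39.68 = R$3,623,974.40.
Operating income = contribution − fixed costs = R$3,623,974.40 − R$2,611,400 = R$1,012,574.40. Interest = R$447,225.00, so EBIT − I = R$565,349.40.
DCL = contribution ÷ (EBIT − I) = R$3,623,974.40 ÷ R$565,349.40 = 6.4101.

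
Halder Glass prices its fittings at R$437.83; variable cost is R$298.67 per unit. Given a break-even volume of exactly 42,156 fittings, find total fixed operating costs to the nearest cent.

Each unit contributes R$437.83 − R$298.67 = R$139.16.
Since BE = FC / CM, FC = 42,156 × R$139.16 = R$5,866,428.96.

R$5,866,428.96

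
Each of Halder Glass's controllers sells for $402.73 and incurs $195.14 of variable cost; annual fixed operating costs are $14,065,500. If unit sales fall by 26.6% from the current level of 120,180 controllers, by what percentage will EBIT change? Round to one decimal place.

Total contribution margin = 120,180 × $207.59 = $24,948,166.20.
Subtracting fixed costs: EBIT = $24,948,166.20 − $14,065,500 = $10,882,666.20.
Degree of operating leverage = $24,948,166.20 / $10,882,666.20 = 2.2925.
Operating income changes by 2.2925 × -26.6% = -61.0%.

-61.0%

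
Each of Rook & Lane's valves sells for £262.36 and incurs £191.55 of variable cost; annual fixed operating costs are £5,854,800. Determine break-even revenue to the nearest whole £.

£21,692,774

Contribution margin per unit = £262.36 − £191.55 = £70.81, a CM ratio of £70.81 ÷ £262.36 = 0.2699.
Break-even revenue = fixed costs × price ÷ CM = £5,854,800 × £262.36 ÷ £70.81 = £21,692,774.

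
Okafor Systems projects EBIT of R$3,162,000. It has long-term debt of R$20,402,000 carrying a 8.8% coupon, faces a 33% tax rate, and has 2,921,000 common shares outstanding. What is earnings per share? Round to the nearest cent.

Pre-tax income = R$3,162,000 − R$1,795,376.00 = R$1,366,624.00.
After tax at 33%: net income = R$1,366,624.00 × 0.67 = R$915,638.08.
EPS = R$915,638.08 ÷ 2,921,000 = R$0.31.

R$0.31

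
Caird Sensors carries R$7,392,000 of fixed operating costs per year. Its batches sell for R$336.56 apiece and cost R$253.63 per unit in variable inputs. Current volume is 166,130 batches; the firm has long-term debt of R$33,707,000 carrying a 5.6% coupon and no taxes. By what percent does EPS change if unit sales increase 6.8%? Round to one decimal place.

Contribution at this volume is 166,130 × R$82.93 = R$13,777,160.90.
Subtracting fixed costs: EBIT = R$13,777,160.90 − R$7,392,000 = R$6,385,160.90.
After interest of R$1,887,592.00, pre-tax earnings = R$4,497,568.90.
DCL = total CM / (EBIT − I) = R$13,777,160.90 / R$4,497,568.90 = 3.0632.
%ΔEPS = DCL × %ΔSales = 3.0632 × +6.8% = +20.8%.

+20.8%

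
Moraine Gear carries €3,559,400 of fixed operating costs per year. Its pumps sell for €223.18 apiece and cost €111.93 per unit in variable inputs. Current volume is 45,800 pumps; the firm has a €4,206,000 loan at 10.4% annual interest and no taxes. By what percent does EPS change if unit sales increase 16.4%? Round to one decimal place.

+76.1%

At 45,800 units, contribution = 45,800 × €111.25 = €5,095,250.00.
EBIT = €5,095,250.00 − €3,559,400 = €1,535,850.00.
Interest = €437,424.00, so EBIT − I = €1,098,426.00.
DCL = total CM / (EBIT − I) = €5,095,250.00 / €1,098,426.00 = 4.6387.
EPS therefore changes by 4.6387 × (+16.4%) = +76.1%.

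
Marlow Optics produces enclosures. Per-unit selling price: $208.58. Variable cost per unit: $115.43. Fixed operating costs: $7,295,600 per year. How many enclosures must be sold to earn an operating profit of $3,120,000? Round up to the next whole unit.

Unit CM = price − variable cost = $208.58 − $115.43 = $93.15.
Units = (FC + target) / CM = ($7,295,600 + $3,120,000) / $93.15 = 111,815.35, so 111,816 enclosures.

111,816 enclosures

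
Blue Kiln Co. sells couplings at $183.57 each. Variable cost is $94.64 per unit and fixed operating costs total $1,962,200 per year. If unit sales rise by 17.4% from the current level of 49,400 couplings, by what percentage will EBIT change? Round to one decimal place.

At 49,400 units, contribution = 49,400 × $88.93 = $4,393,142.00.
Subtracting fixed costs: EBIT = $4,393,142.00 − $1,962,200 = $2,430,942.00.
Degree of operating leverage = $4,393,142.00 / $2,430,942.00 = 1.8072.
Operating income changes by 1.8072 × +17.4% = +31.4%.

+31.4%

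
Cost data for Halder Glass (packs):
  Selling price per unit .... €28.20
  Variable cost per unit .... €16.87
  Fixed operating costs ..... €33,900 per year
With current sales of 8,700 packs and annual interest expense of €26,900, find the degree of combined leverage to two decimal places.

Total contribution margin = 8,700 × €11.33 = €98,571.00.
EBIT = €98,571.00 − €33,900 = €64,671.00. Interest = €26,900.00, so EBIT − I = €37,771.00.
Degree of total leverage = total CM / (EBIT − interest) = €98,571.00 / €37,771.00 = 2.6097.

2.61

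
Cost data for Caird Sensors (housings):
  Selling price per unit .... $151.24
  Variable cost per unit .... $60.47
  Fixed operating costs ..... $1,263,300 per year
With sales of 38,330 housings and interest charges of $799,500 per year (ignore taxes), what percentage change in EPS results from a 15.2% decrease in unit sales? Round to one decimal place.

Contribution at this volume is 38,330 × $90.77 = $3,479,214.10.
Operating income = contribution − fixed costs = $3,479,214.10 − $1,263,300 = $2,215,914.10.
Interest = $799,500.00, so EBIT − I = $1,416,414.10.
Degree of combined leverage = contribution ÷ (EBIT − I) = $3,479,214.10 ÷ $1,416,414.10 = 2.4564.
EPS therefore changes by 2.4564 × (-15.2%) = -37.3%.

-37.3%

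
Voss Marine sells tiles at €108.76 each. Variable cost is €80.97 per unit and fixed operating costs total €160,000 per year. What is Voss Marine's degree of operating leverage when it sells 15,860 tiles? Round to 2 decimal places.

1.57

At 15,860 units, contribution = 15,860 × €27.79 = €440,749.40.
EBIT = €440,749.40 − €160,000 = €280,749.40.
Degree of operating leverage = €440,749.40 / €280,749.40 = 1.5699.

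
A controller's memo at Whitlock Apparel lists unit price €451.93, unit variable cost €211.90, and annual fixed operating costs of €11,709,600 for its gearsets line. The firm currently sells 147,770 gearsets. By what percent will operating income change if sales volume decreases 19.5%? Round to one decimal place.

Total contribution margin = 147,770 × €240.03 = €35,469,233.10.
Operating income = contribution − fixed costs = €35,469,233.10 − €11,709,600 = €23,759,633.10.
DOL = contribution ÷ EBIT = €35,469,233.10 ÷ €23,759,633.10 = 1.4928.
So EBIT moves 1.4928 × (-19.5%) = -29.1%.

-29.1%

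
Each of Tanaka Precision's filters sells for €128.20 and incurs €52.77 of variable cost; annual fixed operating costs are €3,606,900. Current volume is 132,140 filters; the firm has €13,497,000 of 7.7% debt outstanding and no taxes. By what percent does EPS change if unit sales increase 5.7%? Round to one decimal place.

+10.7%

Total contribution margin = 132,140 × €75.43 = €9,967,320.20.
EBIT = €9,967,320.20 − €3,606,900 = €6,360,420.20.
Interest = €1,039,269.00, so EBIT − I = €5,321,151.20.
Degree of combined leverage = contribution ÷ (EBIT − I) = €9,967,320.20 ÷ €5,321,151.20 = 1.8732.
EPS therefore changes by 1.8732 × (+5.7%) = +10.7%.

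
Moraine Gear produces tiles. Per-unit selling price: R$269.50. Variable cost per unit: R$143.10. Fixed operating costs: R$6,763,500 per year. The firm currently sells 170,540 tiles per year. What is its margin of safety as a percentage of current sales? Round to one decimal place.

Each unit contributes R$269.50 − R$143.10 = R$126.40. Break-even units = R$6,763,500 ÷ R$126.40 = 53,508.70; break-even revenue = 53,508.70 × R$269.50 = R$14,420,595.33.
Current sales = 170,540 × R$269.50 = R$45,960,530.00.
Margin of safety = (R$45,960,530.00 − R$14,420,595.33) ÷ R$45,960,530.00 = 68.6%.

68.6%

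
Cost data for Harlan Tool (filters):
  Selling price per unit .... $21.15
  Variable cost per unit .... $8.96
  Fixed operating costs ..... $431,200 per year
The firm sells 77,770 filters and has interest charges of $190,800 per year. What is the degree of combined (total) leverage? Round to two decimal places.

At 77,770 units, contribution = 77,770 × $12.19 = $948,016.30.
Subtracting fixed costs: EBIT = $948,016.30 − $431,200 = $516,816.30. Interest = $190,800.00.
DOL = $948,016.30 ÷ $516,816.30 = 1.8343; DFL = $516,816.30 ÷ $326,016.30 = 1.5852.
Combined leverage = 1.8343 × 1.5852 = 2.9077.

2.91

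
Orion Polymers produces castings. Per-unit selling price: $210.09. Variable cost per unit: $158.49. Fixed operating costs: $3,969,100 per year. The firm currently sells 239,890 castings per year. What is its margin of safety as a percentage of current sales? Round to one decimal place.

67.9%

Each unit contributes $210.09 − $158.49 = $51.60. Break-even units = $3,969,100 ÷ $51.60 = 76,920.54; break-even revenue = 76,920.54 × $210.09 = $16,160,236.80.
Current sales = 239,890 × $210.09 = $50,398,490.10.
Margin of safety = ($50,398,490.10 − $16,160,236.80) ÷ $50,398,490.10 = 67.9%.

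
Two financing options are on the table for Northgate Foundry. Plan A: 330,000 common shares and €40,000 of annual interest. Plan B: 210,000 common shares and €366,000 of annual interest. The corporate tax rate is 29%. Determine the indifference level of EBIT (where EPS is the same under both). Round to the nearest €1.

€936,500

At indifference, (EBIT − 40,000)(1 − t)/330,000 = (EBIT − 366,000)(1 − t)/210,000.
The (1 − t) factor cancels: (EBIT − 40,000) × 210,000 = (EBIT − 366,000) × 330,000.
EBIT × (330,000 − 210,000) = 366,000 × 330,000 − 40,000 × 210,000 = 112,380,000,000, so EBIT = 112,380,000,000 ÷ 120,000 = 936,500.00.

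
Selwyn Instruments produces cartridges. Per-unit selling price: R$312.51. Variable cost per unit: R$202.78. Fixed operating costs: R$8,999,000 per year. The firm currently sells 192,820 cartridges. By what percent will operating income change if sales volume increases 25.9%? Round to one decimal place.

+45.1%

Total contribution margin = 192,820 × R$109.73 = R$21,158,138.60.
Subtracting fixed costs: EBIT = R$21,158,138.60 − R$8,999,000 = R$12,159,138.60.
DOL = contribution ÷ EBIT = R$21,158,138.60 ÷ R$12,159,138.60 = 1.7401.
%ΔEBIT = DOL × %ΔSales = 1.7401 × +25.9% = +45.1%.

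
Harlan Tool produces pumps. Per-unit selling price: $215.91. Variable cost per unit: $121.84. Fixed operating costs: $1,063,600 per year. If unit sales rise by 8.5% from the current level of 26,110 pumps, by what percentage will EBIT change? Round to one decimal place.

+15.0%

Total contribution margin = 26,110 × $94.07 = $2,456,167.70.
Operating income = contribution − fixed costs = $2,456,167.70 − $1,063,600 = $1,392,567.70.
So DOL = total CM / EBIT = $2,456,167.70 / $1,392,567.70 = 1.7638.
Operating income changes by 1.7638 × +8.5% = +15.0%.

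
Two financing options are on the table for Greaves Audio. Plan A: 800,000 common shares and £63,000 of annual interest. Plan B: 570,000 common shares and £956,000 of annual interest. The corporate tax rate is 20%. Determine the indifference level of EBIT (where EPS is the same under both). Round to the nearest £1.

At indifference, (EBIT − 63,000)(1 − t)/800,000 = (EBIT − 956,000)(1 − t)/570,000.
The (1 − t) factor cancels: (EBIT − 63,000) × 570,000 = (EBIT − 956,000) × 800,000.
EBIT × (800,000 − 570,000) = 956,000 × 800,000 − 63,000 × 570,000 = 728,890,000,000, so EBIT = 728,890,000,000 ÷ 230,000 = 3,169,086.96.

£3,169,087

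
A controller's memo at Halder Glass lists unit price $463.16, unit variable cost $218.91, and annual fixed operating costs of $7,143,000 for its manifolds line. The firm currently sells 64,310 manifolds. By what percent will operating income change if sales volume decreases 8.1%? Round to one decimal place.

Total contribution margin = 64,310 × $244.25 = $15,707,717.50.
Subtracting fixed costs: EBIT = $15,707,717.50 − $7,143,000 = $8,564,717.50.
Degree of operating leverage = $15,707,717.50 / $8,564,717.50 = 1.8340.
%ΔEBIT = DOL × %ΔSales = 1.8340 × -8.1% = -14.9%.

-14.9%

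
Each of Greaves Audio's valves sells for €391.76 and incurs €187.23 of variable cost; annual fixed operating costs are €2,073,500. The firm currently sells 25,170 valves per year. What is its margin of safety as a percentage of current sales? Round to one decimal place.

59.7%

Contribution margin per unit = €391.76 − €187.23 = €204.53. Break-even units = €2,073,500 ÷ €204.53 = 10,137.88; break-even revenue = 10,137.88 × €391.76 = €3,971,614.73.
Current sales = 25,170 × €391.76 = €9,860,599.20.
Margin of safety = (€9,860,599.20 − €3,971,614.73) ÷ €9,860,599.20 = 59.7%.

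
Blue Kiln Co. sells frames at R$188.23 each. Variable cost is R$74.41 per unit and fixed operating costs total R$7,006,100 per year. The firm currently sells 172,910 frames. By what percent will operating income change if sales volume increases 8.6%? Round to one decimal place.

Total contribution margin = 172,910 × R$113.82 = R$19,680,616.20.
Subtracting fixed costs: EBIT = R$19,680,616.20 − R$7,006,100 = R$12,674,516.20.
Degree of operating leverage = R$19,680,616.20 / R$12,674,516.20 = 1.5528.
%ΔEBIT = DOL × %ΔSales = 1.5528 × +8.6% = +13.4%.

+13.4%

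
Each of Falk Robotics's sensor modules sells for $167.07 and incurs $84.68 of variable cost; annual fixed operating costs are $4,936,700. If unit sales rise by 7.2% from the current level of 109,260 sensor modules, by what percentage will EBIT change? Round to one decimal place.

+15.9%

Total contribution margin = 109,260 × $82.39 = $9,001,931.40.
EBIT = $9,001,931.40 − $4,936,700 = $4,065,231.40.
So DOL = total CM / EBIT = $9,001,931.40 / $4,065,231.40 = 2.2144.
Operating income changes by 2.2144 × +7.2% = +15.9%.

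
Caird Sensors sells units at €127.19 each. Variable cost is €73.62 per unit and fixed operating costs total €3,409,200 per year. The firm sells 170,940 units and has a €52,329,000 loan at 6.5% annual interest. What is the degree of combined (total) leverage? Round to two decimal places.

Contribution at this volume is 170,940 × €53.57 = €9,157,255.80.
Subtracting fixed costs: EBIT = €9,157,255.80 − €3,409,200 = €5,748,055.80. Interest = €3,401,385.00.
DOL = €9,157,255.80 ÷ €5,748,055.80 = 1.5931; DFL = €5,748,055.80 ÷ €2,346,670.80 = 2.4495.
Combined leverage = 1.5931 × 2.4495 = 3.9023.

3.90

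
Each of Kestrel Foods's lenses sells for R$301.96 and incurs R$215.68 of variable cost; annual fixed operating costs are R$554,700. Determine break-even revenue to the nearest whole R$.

CM per unit = R$301.96 − R$215.68 = R$86.28; CM ratio = R$86.28 / R$301.96 = 0.2857.
Break-even sales = FC ÷ CM ratio = R$554,700 × R$301.96 / R$86.28 = R$1,941,321.

R$1,941,321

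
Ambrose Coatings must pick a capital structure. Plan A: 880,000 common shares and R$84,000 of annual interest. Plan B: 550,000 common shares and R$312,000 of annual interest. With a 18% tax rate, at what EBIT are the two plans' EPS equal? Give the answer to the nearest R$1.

At indifference, (EBIT − 84,000)(1 − t)/880,000 = (EBIT − 312,000)(1 − t)/550,000.
Cancelling (1 − t) and cross-multiplying: 550,000·(EBIT − 84,000) = 880,000·(EBIT − 312,000).
Solving, EBIT = (312,000·880,000 − 84,000·550,000) / (880,000 − 550,000) = 228,360,000,000 / 330,000 = 692,000.00.

R$692,000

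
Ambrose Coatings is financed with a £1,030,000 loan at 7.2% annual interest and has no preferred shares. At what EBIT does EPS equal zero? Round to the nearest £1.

Annual interest = 7.2% × £1,030,000 = £74,160.00.
With no preferred dividends, EPS = 0 when EBIT exactly covers interest, so the financial break-even EBIT is £74,160.00.

£74,160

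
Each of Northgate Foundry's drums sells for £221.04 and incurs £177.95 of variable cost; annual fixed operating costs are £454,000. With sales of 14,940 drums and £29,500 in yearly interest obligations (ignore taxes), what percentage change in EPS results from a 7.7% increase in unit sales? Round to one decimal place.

Contribution at this volume is 14,940 × £43.09 = £643,764.60.
Operating income = contribution − fixed costs = £643,764.60 − £454,000 = £189,764.60.
After interest of £29,500.00, pre-tax earnings = £160,264.60.
Degree of combined leverage = contribution ÷ (EBIT − I) = £643,764.60 ÷ £160,264.60 = 4.0169.
%ΔEPS = DCL × %ΔSales = 4.0169 × +7.7% = +30.9%.

+30.9%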